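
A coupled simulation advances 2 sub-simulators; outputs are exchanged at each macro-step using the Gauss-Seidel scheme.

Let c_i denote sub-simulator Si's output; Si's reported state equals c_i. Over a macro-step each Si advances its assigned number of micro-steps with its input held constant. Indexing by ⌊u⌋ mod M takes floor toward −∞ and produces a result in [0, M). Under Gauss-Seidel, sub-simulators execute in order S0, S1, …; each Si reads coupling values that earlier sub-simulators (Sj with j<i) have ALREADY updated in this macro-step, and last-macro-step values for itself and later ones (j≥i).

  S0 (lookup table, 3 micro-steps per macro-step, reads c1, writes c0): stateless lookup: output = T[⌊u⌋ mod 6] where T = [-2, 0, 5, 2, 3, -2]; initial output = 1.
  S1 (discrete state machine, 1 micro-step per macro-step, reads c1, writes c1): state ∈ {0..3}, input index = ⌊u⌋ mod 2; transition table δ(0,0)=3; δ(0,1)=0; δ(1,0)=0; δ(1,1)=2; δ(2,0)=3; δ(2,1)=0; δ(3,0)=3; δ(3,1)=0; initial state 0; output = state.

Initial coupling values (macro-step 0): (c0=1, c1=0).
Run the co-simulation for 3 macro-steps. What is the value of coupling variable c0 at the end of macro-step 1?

macro 1: S0 reads c1=0 → after 3×micro: -2; S1 reads c1=0 → after 1×micro: 3 ⇒ (c0=-2, c1=3)
macro 2: S0 reads c1=3 → after 3×micro: 2; S1 reads c1=3 → after 1×micro: 0 ⇒ (c0=2, c1=0)
macro 3: S0 reads c1=0 → after 3×micro: -2; S1 reads c1=0 → after 1×micro: 3 ⇒ (c0=-2, c1=3)

c0 at macro-step 1 = -2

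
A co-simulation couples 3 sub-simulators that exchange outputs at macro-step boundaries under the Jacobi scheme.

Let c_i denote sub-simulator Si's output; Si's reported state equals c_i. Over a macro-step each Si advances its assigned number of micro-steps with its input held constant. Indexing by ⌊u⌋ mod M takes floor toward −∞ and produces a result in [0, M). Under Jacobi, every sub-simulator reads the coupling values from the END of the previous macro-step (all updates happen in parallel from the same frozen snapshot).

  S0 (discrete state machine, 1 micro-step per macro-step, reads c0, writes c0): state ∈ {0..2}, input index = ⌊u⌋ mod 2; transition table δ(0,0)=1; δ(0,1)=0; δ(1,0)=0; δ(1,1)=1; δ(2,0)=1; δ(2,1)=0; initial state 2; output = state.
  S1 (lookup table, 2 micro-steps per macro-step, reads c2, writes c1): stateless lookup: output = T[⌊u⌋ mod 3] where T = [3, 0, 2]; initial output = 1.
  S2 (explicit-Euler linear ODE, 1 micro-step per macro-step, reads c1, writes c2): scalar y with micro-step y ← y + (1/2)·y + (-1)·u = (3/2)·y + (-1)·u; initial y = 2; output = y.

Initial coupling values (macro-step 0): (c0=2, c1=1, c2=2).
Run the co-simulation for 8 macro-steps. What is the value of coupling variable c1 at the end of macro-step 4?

c1 at macro-step 4 = 2

macro 1: S0 reads c0=2 → after 1×micro: 1; S1 reads c2=2 → after 2×micro: 2; S2 reads c1=1 → after 1×micro: 2 ⇒ (c0=1, c1=2, c2=2)
macro 2: S0 reads c0=1 → after 1×micro: 1; S1 reads c2=2 → after 2×micro: 2; S2 reads c1=2 → after 1×micro: 1 ⇒ (c0=1, c1=2, c2=1)
macro 3: S0 reads c0=1 → after 1×micro: 1; S1 reads c2=1 → after 2×micro: 0; S2 reads c1=2 → after 1×micro: -1/2 ⇒ (c0=1, c1=0, c2=-1/2)
macro 4: S0 reads c0=1 → after 1×micro: 1; S1 reads c2=-1/2 → after 2×micro: 2; S2 reads c1=0 → after 1×micro: -3/4 ⇒ (c0=1, c1=2, c2=-3/4)
macro 5: S0 reads c0=1 → after 1×micro: 1; S1 reads c2=-3/4 → after 2×micro: 2; S2 reads c1=2 → after 1×micro: -25/8 ⇒ (c0=1, c1=2, c2=-25/8)
macro 6: S0 reads c0=1 → after 1×micro: 1; S1 reads c2=-25/8 → after 2×micro: 2; S2 reads c1=2 → after 1×micro: -107/16 ⇒ (c0=1, c1=2, c2=-107/16)
macro 7: S0 reads c0=1 → after 1×micro: 1; S1 reads c2=-107/16 → after 2×micro: 2; S2 reads c1=2 → after 1×micro: -385/32 ⇒ (c0=1, c1=2, c2=-385/32)
macro 8: S0 reads c0=1 → after 1×micro: 1; S1 reads c2=-385/32 → after 2×micro: 2; S2 reads c1=2 → after 1×micro: -1283/64 ⇒ (c0=1, c1=2, c2=-1283/64)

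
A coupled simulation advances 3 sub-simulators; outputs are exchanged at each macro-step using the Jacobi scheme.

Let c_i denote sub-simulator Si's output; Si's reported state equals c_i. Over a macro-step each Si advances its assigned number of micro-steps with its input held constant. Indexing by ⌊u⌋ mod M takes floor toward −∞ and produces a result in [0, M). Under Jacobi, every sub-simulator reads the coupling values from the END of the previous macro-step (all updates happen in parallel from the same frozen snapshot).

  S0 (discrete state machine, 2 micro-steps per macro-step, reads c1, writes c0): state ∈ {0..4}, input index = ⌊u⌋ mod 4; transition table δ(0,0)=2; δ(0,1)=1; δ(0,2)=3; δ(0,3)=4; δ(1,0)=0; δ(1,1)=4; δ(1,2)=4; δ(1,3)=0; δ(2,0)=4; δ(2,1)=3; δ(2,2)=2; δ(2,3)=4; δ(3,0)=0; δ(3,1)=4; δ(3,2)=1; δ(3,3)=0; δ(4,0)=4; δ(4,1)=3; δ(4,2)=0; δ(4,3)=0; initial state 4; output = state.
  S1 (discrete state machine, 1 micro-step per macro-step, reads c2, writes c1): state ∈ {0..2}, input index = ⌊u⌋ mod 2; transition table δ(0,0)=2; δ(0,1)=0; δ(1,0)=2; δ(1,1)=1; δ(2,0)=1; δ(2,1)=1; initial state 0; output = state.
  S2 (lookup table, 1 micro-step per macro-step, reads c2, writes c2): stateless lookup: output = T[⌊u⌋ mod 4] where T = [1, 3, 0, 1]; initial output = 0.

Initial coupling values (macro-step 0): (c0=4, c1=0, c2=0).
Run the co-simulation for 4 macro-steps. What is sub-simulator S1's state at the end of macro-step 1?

macro 1: S0 reads c1=0 → after 2×micro: 4; S1 reads c2=0 → after 1×micro: 2; S2 reads c2=0 → after 1×micro: 1 ⇒ (c0=4, c1=2, c2=1)
macro 2: S0 reads c1=2 → after 2×micro: 3; S1 reads c2=1 → after 1×micro: 1; S2 reads c2=1 → after 1×micro: 3 ⇒ (c0=3, c1=1, c2=3)
macro 3: S0 reads c1=1 → after 2×micro: 3; S1 reads c2=3 → after 1×micro: 1; S2 reads c2=3 → after 1×micro: 1 ⇒ (c0=3, c1=1, c2=1)
macro 4: S0 reads c1=1 → after 2×micro: 3; S1 reads c2=1 → after 1×micro: 1; S2 reads c2=1 → after 1×micro: 3 ⇒ (c0=3, c1=1, c2=3)

S1 state at macro-step 1 = 2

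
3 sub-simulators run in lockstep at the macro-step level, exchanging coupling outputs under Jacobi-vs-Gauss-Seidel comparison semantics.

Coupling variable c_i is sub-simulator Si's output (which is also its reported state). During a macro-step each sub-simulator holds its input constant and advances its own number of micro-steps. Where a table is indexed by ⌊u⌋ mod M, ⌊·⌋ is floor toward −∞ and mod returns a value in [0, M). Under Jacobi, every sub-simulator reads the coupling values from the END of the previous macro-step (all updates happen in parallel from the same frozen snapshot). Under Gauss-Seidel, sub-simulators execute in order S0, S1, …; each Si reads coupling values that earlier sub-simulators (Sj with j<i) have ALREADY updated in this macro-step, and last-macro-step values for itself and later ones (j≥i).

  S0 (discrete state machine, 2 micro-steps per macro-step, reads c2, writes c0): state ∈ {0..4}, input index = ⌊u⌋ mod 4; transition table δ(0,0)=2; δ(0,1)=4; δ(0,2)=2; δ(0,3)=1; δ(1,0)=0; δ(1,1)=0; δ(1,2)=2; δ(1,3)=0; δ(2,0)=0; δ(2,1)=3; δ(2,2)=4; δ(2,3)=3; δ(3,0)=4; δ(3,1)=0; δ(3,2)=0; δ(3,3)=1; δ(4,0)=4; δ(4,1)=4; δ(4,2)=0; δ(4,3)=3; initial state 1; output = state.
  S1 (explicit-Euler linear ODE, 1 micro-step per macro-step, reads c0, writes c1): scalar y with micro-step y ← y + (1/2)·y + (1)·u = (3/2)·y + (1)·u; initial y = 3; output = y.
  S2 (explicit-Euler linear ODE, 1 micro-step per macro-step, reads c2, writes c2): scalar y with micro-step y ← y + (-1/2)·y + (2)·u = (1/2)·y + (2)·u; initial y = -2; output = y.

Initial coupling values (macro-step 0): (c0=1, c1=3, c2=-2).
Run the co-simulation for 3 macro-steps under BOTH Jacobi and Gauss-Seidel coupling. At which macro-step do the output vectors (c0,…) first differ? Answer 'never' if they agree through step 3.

first divergence at macro-step: 1

[Jacobi] macro 1: S0 reads c2=-2 → after 2×micro: 4; S1 reads c0=1 → after 1×micro: 11/2; S2 reads c2=-2 → after 1×micro: -5 ⇒ (c0=4, c1=11/2, c2=-5)
[Jacobi] macro 2: S0 reads c2=-5 → after 2×micro: 1; S1 reads c0=4 → after 1×micro: 49/4; S2 reads c2=-5 → after 1×micro: -25/2 ⇒ (c0=1, c1=49/4, c2=-25/2)
[Jacobi] macro 3: S0 reads c2=-25/2 → after 2×micro: 1; S1 reads c0=1 → after 1×micro: 155/8; S2 reads c2=-25/2 → after 1×micro: -125/4 ⇒ (c0=1, c1=155/8, c2=-125/4)
[Gauss-Seidel] macro 1: S0 reads c2=-2 → after 2×micro: 4; S1 reads c0=4 → after 1×micro: 17/2; S2 reads c2=-2 → after 1×micro: -5 ⇒ (c0=4, c1=17/2, c2=-5)
[Gauss-Seidel] macro 2: S0 reads c2=-5 → after 2×micro: 1; S1 reads c0=1 → after 1×micro: 55/4; S2 reads c2=-5 → after 1×micro: -25/2 ⇒ (c0=1, c1=55/4, c2=-25/2)
[Gauss-Seidel] macro 3: S0 reads c2=-25/2 → after 2×micro: 1; S1 reads c0=1 → after 1×micro: 173/8; S2 reads c2=-25/2 → after 1×micro: -125/4 ⇒ (c0=1, c1=173/8, c2=-125/4)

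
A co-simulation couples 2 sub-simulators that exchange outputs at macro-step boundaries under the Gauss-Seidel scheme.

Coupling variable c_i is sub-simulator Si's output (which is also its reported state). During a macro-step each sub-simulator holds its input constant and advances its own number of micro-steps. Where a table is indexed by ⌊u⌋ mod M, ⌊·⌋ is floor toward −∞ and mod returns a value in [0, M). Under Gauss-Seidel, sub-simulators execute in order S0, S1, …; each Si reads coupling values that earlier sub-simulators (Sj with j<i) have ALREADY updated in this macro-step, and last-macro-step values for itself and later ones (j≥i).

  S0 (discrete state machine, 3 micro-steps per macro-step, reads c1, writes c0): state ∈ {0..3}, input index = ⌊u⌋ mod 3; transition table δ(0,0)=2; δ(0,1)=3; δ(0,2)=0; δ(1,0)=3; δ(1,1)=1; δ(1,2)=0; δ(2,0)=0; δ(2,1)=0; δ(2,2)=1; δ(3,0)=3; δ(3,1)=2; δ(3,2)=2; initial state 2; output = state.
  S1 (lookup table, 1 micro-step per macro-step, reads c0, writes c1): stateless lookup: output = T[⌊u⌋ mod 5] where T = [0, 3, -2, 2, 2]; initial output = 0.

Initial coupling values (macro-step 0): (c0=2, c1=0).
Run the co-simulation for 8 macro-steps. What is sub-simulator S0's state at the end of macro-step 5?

macro 1: S0 reads c1=0 → after 3×micro: 0; S1 reads c0=0 → after 1×micro: 0 ⇒ (c0=0, c1=0)
macro 2: S0 reads c1=0 → after 3×micro: 2; S1 reads c0=2 → after 1×micro: -2 ⇒ (c0=2, c1=-2)
macro 3: S0 reads c1=-2 → after 3×micro: 2; S1 reads c0=2 → after 1×micro: -2 ⇒ (c0=2, c1=-2)
macro 4: S0 reads c1=-2 → after 3×micro: 2; S1 reads c0=2 → after 1×micro: -2 ⇒ (c0=2, c1=-2)
macro 5: S0 reads c1=-2 → after 3×micro: 2; S1 reads c0=2 → after 1×micro: -2 ⇒ (c0=2, c1=-2)
macro 6: S0 reads c1=-2 → after 3×micro: 2; S1 reads c0=2 → after 1×micro: -2 ⇒ (c0=2, c1=-2)
macro 7: S0 reads c1=-2 → after 3×micro: 2; S1 reads c0=2 → after 1×micro: -2 ⇒ (c0=2, c1=-2)
macro 8: S0 reads c1=-2 → after 3×micro: 2; S1 reads c0=2 → after 1×micro: -2 ⇒ (c0=2, c1=-2)

S0 state at macro-step 5 = 2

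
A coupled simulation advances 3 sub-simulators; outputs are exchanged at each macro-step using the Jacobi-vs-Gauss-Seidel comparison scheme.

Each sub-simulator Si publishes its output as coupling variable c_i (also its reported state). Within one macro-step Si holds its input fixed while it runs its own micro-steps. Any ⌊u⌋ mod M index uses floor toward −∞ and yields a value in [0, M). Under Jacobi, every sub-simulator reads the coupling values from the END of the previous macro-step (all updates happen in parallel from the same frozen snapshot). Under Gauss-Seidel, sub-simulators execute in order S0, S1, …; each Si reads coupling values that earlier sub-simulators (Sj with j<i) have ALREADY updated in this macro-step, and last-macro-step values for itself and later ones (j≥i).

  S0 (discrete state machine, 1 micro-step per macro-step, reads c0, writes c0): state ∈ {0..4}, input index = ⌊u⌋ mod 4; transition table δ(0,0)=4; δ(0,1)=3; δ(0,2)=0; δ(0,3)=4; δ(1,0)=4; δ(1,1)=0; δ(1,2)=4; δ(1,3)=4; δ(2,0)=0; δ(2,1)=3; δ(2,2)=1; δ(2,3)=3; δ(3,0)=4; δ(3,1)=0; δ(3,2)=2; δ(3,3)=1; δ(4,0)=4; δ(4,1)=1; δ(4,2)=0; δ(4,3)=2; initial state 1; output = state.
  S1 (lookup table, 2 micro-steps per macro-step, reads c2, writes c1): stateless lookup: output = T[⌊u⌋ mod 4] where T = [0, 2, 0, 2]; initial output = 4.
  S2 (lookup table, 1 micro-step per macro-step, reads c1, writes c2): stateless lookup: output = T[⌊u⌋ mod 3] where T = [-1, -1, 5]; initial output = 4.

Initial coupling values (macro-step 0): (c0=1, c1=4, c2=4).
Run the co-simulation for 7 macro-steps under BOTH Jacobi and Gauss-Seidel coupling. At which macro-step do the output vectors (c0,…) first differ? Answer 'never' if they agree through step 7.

[Jacobi] macro 1: S0 reads c0=1 → after 1×micro: 0; S1 reads c2=4 → after 2×micro: 0; S2 reads c1=4 → after 1×micro: -1 ⇒ (c0=0, c1=0, c2=-1)
[Jacobi] macro 2: S0 reads c0=0 → after 1×micro: 4; S1 reads c2=-1 → after 2×micro: 2; S2 reads c1=0 → after 1×micro: -1 ⇒ (c0=4, c1=2, c2=-1)
[Jacobi] macro 3: S0 reads c0=4 → after 1×micro: 4; S1 reads c2=-1 → after 2×micro: 2; S2 reads c1=2 → after 1×micro: 5 ⇒ (c0=4, c1=2, c2=5)
[Jacobi] macro 4: S0 reads c0=4 → after 1×micro: 4; S1 reads c2=5 → after 2×micro: 2; S2 reads c1=2 → after 1×micro: 5 ⇒ (c0=4, c1=2, c2=5)
[Jacobi] macro 5: S0 reads c0=4 → after 1×micro: 4; S1 reads c2=5 → after 2×micro: 2; S2 reads c1=2 → after 1×micro: 5 ⇒ (c0=4, c1=2, c2=5)
[Jacobi] macro 6: S0 reads c0=4 → after 1×micro: 4; S1 reads c2=5 → after 2×micro: 2; S2 reads c1=2 → after 1×micro: 5 ⇒ (c0=4, c1=2, c2=5)
[Jacobi] macro 7: S0 reads c0=4 → after 1×micro: 4; S1 reads c2=5 → after 2×micro: 2; S2 reads c1=2 → after 1×micro: 5 ⇒ (c0=4, c1=2, c2=5)
[Gauss-Seidel] macro 1: S0 reads c0=1 → after 1×micro: 0; S1 reads c2=4 → after 2×micro: 0; S2 reads c1=0 → after 1×micro: -1 ⇒ (c0=0, c1=0, c2=-1)
[Gauss-Seidel] macro 2: S0 reads c0=0 → after 1×micro: 4; S1 reads c2=-1 → after 2×micro: 2; S2 reads c1=2 → after 1×micro: 5 ⇒ (c0=4, c1=2, c2=5)
[Gauss-Seidel] macro 3: S0 reads c0=4 → after 1×micro: 4; S1 reads c2=5 → after 2×micro: 2; S2 reads c1=2 → after 1×micro: 5 ⇒ (c0=4, c1=2, c2=5)
[Gauss-Seidel] macro 4: S0 reads c0=4 → after 1×micro: 4; S1 reads c2=5 → after 2×micro: 2; S2 reads c1=2 → after 1×micro: 5 ⇒ (c0=4, c1=2, c2=5)
[Gauss-Seidel] macro 5: S0 reads c0=4 → after 1×micro: 4; S1 reads c2=5 → after 2×micro: 2; S2 reads c1=2 → after 1×micro: 5 ⇒ (c0=4, c1=2, c2=5)
[Gauss-Seidel] macro 6: S0 reads c0=4 → after 1×micro: 4; S1 reads c2=5 → after 2×micro: 2; S2 reads c1=2 → after 1×micro: 5 ⇒ (c0=4, c1=2, c2=5)
[Gauss-Seidel] macro 7: S0 reads c0=4 → after 1×micro: 4; S1 reads c2=5 → after 2×micro: 2; S2 reads c1=2 → after 1×micro: 5 ⇒ (c0=4, c1=2, c2=5)

first divergence at macro-step: 2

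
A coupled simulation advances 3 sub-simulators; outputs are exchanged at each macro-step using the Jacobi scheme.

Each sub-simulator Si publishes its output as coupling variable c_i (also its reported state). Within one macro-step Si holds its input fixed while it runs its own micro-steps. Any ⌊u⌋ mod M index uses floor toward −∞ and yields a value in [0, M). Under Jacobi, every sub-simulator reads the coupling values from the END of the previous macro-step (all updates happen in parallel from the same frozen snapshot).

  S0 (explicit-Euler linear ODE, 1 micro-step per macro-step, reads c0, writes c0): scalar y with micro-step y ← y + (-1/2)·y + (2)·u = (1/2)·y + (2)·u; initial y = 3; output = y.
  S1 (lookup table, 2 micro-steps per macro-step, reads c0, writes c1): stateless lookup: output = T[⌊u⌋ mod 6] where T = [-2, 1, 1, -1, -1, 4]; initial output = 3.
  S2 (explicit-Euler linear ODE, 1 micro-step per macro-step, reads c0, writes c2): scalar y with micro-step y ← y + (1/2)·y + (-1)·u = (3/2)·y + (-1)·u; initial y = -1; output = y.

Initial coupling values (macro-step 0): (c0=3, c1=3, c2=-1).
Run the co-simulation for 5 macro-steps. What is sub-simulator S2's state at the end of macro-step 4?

S2 state at macro-step 4 = -1713/16

macro 1: S0 reads c0=3 → after 1×micro: 15/2; S1 reads c0=3 → after 2×micro: -1; S2 reads c0=3 → after 1×micro: -9/2 ⇒ (c0=15/2, c1=-1, c2=-9/2)
macro 2: S0 reads c0=15/2 → after 1×micro: 75/4; S1 reads c0=15/2 → after 2×micro: 1; S2 reads c0=15/2 → after 1×micro: -57/4 ⇒ (c0=75/4, c1=1, c2=-57/4)
macro 3: S0 reads c0=75/4 → after 1×micro: 375/8; S1 reads c0=75/4 → after 2×micro: -2; S2 reads c0=75/4 → after 1×micro: -321/8 ⇒ (c0=375/8, c1=-2, c2=-321/8)
macro 4: S0 reads c0=375/8 → after 1×micro: 1875/16; S1 reads c0=375/8 → after 2×micro: -1; S2 reads c0=375/8 → after 1×micro: -1713/16 ⇒ (c0=1875/16, c1=-1, c2=-1713/16)
macro 5: S0 reads c0=1875/16 → after 1×micro: 9375/32; S1 reads c0=1875/16 → after 2×micro: -1; S2 reads c0=1875/16 → after 1×micro: -8889/32 ⇒ (c0=9375/32, c1=-1, c2=-8889/32)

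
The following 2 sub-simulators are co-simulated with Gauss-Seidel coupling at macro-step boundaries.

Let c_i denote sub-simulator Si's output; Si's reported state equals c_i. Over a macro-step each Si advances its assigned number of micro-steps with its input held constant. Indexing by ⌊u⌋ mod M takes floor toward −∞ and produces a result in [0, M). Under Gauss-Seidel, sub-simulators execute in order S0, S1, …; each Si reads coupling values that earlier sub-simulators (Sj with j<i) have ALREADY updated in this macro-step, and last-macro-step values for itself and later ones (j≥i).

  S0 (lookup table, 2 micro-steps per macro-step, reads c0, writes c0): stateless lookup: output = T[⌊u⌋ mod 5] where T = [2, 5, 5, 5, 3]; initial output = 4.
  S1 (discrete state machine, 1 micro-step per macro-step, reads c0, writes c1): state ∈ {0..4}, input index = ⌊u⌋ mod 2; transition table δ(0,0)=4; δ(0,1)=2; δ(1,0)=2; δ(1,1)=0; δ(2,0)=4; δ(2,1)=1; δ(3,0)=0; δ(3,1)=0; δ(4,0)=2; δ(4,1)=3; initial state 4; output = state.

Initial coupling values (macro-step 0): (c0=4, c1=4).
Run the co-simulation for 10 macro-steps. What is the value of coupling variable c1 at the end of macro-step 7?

macro 1: S0 reads c0=4 → after 2×micro: 3; S1 reads c0=3 → after 1×micro: 3 ⇒ (c0=3, c1=3)
macro 2: S0 reads c0=3 → after 2×micro: 5; S1 reads c0=5 → after 1×micro: 0 ⇒ (c0=5, c1=0)
macro 3: S0 reads c0=5 → after 2×micro: 2; S1 reads c0=2 → after 1×micro: 4 ⇒ (c0=2, c1=4)
macro 4: S0 reads c0=2 → after 2×micro: 5; S1 reads c0=5 → after 1×micro: 3 ⇒ (c0=5, c1=3)
macro 5: S0 reads c0=5 → after 2×micro: 2; S1 reads c0=2 → after 1×micro: 0 ⇒ (c0=2, c1=0)
macro 6: S0 reads c0=2 → after 2×micro: 5; S1 reads c0=5 → after 1×micro: 2 ⇒ (c0=5, c1=2)
macro 7: S0 reads c0=5 → after 2×micro: 2; S1 reads c0=2 → after 1×micro: 4 ⇒ (c0=2, c1=4)
macro 8: S0 reads c0=2 → after 2×micro: 5; S1 reads c0=5 → after 1×micro: 3 ⇒ (c0=5, c1=3)
macro 9: S0 reads c0=5 → after 2×micro: 2; S1 reads c0=2 → after 1×micro: 0 ⇒ (c0=2, c1=0)
macro 10: S0 reads c0=2 → after 2×micro: 5; S1 reads c0=5 → after 1×micro: 2 ⇒ (c0=5, c1=2)

c1 at macro-step 7 = 4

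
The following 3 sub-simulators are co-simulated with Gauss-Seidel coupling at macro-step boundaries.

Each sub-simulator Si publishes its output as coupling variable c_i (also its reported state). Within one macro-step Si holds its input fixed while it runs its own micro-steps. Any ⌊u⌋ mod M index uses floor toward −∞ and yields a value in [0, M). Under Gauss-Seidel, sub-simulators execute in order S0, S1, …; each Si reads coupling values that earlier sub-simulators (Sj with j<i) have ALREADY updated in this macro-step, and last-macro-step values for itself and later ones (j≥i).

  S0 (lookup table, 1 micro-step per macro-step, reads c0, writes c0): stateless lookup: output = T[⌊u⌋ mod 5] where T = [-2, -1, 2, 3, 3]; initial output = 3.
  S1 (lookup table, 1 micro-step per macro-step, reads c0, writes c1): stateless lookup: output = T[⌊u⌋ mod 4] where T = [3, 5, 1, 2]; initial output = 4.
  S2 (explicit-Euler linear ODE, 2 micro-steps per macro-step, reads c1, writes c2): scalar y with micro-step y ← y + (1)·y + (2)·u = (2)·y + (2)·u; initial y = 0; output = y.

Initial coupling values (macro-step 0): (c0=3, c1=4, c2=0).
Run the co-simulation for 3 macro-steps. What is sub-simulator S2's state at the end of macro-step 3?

macro 1: S0 reads c0=3 → after 1×micro: 3; S1 reads c0=3 → after 1×micro: 2; S2 reads c1=2 → after 2×micro: 12 ⇒ (c0=3, c1=2, c2=12)
macro 2: S0 reads c0=3 → after 1×micro: 3; S1 reads c0=3 → after 1×micro: 2; S2 reads c1=2 → after 2×micro: 60 ⇒ (c0=3, c1=2, c2=60)
macro 3: S0 reads c0=3 → after 1×micro: 3; S1 reads c0=3 → after 1×micro: 2; S2 reads c1=2 → after 2×micro: 252 ⇒ (c0=3, c1=2, c2=252)

S2 state at macro-step 3 = 252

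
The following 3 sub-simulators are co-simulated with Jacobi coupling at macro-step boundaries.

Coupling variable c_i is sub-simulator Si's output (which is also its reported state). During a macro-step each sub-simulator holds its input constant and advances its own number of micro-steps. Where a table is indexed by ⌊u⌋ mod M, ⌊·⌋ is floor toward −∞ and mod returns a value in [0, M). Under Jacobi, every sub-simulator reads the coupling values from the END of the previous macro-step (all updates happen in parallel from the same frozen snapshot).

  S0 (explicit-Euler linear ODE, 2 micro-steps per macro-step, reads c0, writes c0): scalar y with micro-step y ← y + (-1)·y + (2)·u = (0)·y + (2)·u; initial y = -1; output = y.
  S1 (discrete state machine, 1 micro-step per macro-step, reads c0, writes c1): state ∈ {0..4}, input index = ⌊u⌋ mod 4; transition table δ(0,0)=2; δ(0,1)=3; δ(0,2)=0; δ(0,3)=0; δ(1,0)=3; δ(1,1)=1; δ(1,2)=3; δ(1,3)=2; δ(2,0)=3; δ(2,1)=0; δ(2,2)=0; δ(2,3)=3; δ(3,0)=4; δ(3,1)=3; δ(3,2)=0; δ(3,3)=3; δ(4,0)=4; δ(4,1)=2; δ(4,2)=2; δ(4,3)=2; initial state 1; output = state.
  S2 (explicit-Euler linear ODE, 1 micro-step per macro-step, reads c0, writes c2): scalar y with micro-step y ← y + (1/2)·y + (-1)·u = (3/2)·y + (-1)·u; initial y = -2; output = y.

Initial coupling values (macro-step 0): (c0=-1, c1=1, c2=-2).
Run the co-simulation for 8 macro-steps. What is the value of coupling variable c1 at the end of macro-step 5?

macro 1: S0 reads c0=-1 → after 2×micro: -2; S1 reads c0=-1 → after 1×micro: 2; S2 reads c0=-1 → after 1×micro: -2 ⇒ (c0=-2, c1=2, c2=-2)
macro 2: S0 reads c0=-2 → after 2×micro: -4; S1 reads c0=-2 → after 1×micro: 0; S2 reads c0=-2 → after 1×micro: -1 ⇒ (c0=-4, c1=0, c2=-1)
macro 3: S0 reads c0=-4 → after 2×micro: -8; S1 reads c0=-4 → after 1×micro: 2; S2 reads c0=-4 → after 1×micro: 5/2 ⇒ (c0=-8, c1=2, c2=5/2)
macro 4: S0 reads c0=-8 → after 2×micro: -16; S1 reads c0=-8 → after 1×micro: 3; S2 reads c0=-8 → after 1×micro: 47/4 ⇒ (c0=-16, c1=3, c2=47/4)
macro 5: S0 reads c0=-16 → after 2×micro: -32; S1 reads c0=-16 → after 1×micro: 4; S2 reads c0=-16 → after 1×micro: 269/8 ⇒ (c0=-32, c1=4, c2=269/8)
macro 6: S0 reads c0=-32 → after 2×micro: -64; S1 reads c0=-32 → after 1×micro: 4; S2 reads c0=-32 → after 1×micro: 1319/16 ⇒ (c0=-64, c1=4, c2=1319/16)
macro 7: S0 reads c0=-64 → after 2×micro: -128; S1 reads c0=-64 → after 1×micro: 4; S2 reads c0=-64 → after 1×micro: 6005/32 ⇒ (c0=-128, c1=4, c2=6005/32)
macro 8: S0 reads c0=-128 → after 2×micro: -256; S1 reads c0=-128 → after 1×micro: 4; S2 reads c0=-128 → after 1×micro: 26207/64 ⇒ (c0=-256, c1=4, c2=26207/64)

c1 at macro-step 5 = 4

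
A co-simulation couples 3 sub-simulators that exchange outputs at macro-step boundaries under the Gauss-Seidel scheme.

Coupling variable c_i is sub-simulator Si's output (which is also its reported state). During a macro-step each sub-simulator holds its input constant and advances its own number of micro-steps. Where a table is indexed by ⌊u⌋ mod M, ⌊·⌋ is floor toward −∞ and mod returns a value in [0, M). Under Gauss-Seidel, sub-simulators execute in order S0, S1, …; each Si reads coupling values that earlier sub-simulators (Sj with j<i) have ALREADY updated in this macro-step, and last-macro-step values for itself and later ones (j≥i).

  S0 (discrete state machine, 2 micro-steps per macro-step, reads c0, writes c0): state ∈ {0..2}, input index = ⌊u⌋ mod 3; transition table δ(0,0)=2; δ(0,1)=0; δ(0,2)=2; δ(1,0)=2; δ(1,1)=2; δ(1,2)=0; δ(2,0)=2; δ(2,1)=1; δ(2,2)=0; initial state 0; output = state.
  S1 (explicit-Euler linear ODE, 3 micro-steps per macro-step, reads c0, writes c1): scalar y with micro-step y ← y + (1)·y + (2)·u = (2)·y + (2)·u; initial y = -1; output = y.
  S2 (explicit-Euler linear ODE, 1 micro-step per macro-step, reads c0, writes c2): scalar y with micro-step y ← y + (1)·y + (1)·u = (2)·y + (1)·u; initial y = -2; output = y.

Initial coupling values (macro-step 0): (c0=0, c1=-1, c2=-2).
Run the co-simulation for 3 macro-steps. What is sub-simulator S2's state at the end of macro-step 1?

S2 state at macro-step 1 = -2

macro 1: S0 reads c0=0 → after 2×micro: 2; S1 reads c0=2 → after 3×micro: 20; S2 reads c0=2 → after 1×micro: -2 ⇒ (c0=2, c1=20, c2=-2)
macro 2: S0 reads c0=2 → after 2×micro: 2; S1 reads c0=2 → after 3×micro: 188; S2 reads c0=2 → after 1×micro: -2 ⇒ (c0=2, c1=188, c2=-2)
macro 3: S0 reads c0=2 → after 2×micro: 2; S1 reads c0=2 → after 3×micro: 1532; S2 reads c0=2 → after 1×micro: -2 ⇒ (c0=2, c1=1532, c2=-2)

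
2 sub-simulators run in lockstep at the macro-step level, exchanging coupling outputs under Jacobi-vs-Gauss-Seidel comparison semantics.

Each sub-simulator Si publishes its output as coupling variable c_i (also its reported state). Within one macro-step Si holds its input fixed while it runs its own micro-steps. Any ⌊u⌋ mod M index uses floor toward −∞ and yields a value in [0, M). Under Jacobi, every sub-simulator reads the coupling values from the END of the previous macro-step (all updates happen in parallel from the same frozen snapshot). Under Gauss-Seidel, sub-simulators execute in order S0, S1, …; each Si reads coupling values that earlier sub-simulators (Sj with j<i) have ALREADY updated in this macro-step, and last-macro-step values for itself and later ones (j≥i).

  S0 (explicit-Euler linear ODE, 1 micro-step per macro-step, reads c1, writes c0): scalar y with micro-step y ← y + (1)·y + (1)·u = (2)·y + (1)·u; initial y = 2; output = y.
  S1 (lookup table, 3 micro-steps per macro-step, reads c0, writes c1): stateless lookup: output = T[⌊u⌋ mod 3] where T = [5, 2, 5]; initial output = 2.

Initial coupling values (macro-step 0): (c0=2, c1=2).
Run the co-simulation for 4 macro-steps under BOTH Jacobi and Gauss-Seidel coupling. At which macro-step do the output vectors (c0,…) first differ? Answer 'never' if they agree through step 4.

first divergence at macro-step: never

[Jacobi] macro 1: S0 reads c1=2 → after 1×micro: 6; S1 reads c0=2 → after 3×micro: 5 ⇒ (c0=6, c1=5)
[Jacobi] macro 2: S0 reads c1=5 → after 1×micro: 17; S1 reads c0=6 → after 3×micro: 5 ⇒ (c0=17, c1=5)
[Jacobi] macro 3: S0 reads c1=5 → after 1×micro: 39; S1 reads c0=17 → after 3×micro: 5 ⇒ (c0=39, c1=5)
[Jacobi] macro 4: S0 reads c1=5 → after 1×micro: 83; S1 reads c0=39 → after 3×micro: 5 ⇒ (c0=83, c1=5)
[Gauss-Seidel] macro 1: S0 reads c1=2 → after 1×micro: 6; S1 reads c0=6 → after 3×micro: 5 ⇒ (c0=6, c1=5)
[Gauss-Seidel] macro 2: S0 reads c1=5 → after 1×micro: 17; S1 reads c0=17 → after 3×micro: 5 ⇒ (c0=17, c1=5)
[Gauss-Seidel] macro 3: S0 reads c1=5 → after 1×micro: 39; S1 reads c0=39 → after 3×micro: 5 ⇒ (c0=39, c1=5)
[Gauss-Seidel] macro 4: S0 reads c1=5 → after 1×micro: 83; S1 reads c0=83 → after 3×micro: 5 ⇒ (c0=83, c1=5)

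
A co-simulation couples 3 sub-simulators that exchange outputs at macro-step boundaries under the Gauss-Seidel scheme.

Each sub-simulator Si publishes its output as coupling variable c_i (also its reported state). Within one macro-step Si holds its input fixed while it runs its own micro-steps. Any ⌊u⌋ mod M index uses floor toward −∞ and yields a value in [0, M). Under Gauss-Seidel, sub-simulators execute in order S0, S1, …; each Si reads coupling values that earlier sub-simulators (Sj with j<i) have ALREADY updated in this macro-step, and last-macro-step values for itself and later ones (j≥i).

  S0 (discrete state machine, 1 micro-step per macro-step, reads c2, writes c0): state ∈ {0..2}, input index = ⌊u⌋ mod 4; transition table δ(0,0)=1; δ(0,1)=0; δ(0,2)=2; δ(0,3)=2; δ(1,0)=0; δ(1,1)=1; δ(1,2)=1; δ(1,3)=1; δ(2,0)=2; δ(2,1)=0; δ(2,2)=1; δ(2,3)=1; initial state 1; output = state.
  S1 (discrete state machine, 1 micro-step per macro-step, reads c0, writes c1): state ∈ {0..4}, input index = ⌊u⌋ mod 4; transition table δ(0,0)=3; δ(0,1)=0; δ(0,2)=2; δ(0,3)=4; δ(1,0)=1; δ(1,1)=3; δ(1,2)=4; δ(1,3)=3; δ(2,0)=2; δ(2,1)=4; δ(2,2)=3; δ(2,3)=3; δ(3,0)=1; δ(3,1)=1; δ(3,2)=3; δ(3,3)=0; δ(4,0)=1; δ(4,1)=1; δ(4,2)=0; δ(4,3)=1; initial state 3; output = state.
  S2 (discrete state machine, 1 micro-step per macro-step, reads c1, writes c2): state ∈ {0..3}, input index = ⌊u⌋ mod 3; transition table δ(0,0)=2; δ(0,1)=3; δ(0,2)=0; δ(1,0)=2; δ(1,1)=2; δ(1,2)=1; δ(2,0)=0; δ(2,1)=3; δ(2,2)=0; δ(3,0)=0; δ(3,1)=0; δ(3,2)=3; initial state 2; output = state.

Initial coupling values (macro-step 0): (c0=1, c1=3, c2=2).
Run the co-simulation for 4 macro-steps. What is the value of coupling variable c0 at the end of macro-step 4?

c0 at macro-step 4 = 2

macro 1: S0 reads c2=2 → after 1×micro: 1; S1 reads c0=1 → after 1×micro: 1; S2 reads c1=1 → after 1×micro: 3 ⇒ (c0=1, c1=1, c2=3)
macro 2: S0 reads c2=3 → after 1×micro: 1; S1 reads c0=1 → after 1×micro: 3; S2 reads c1=3 → after 1×micro: 0 ⇒ (c0=1, c1=3, c2=0)
macro 3: S0 reads c2=0 → after 1×micro: 0; S1 reads c0=0 → after 1×micro: 1; S2 reads c1=1 → after 1×micro: 3 ⇒ (c0=0, c1=1, c2=3)
macro 4: S0 reads c2=3 → after 1×micro: 2; S1 reads c0=2 → after 1×micro: 4; S2 reads c1=4 → after 1×micro: 0 ⇒ (c0=2, c1=4, c2=0)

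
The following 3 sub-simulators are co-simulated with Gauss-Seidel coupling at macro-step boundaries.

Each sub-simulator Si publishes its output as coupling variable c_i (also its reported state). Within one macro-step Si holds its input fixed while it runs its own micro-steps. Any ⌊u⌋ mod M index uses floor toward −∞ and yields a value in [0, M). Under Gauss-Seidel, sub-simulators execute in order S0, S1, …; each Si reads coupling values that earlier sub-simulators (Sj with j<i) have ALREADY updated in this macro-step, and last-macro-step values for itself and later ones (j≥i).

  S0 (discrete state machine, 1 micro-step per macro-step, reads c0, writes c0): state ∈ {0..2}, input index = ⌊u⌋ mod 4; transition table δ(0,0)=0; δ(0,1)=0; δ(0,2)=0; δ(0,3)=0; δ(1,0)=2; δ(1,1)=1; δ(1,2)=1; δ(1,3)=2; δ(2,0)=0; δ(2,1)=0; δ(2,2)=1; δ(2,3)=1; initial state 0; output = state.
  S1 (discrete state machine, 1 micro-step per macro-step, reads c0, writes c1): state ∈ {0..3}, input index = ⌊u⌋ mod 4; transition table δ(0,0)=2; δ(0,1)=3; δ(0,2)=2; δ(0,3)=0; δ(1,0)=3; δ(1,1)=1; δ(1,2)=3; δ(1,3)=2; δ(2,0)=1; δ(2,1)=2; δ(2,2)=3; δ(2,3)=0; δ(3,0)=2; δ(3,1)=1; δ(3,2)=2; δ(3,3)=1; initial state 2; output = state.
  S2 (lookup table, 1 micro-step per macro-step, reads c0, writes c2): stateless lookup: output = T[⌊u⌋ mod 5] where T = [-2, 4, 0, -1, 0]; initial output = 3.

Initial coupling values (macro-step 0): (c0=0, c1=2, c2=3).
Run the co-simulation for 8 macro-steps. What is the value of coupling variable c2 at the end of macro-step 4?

c2 at macro-step 4 = -2

macro 1: S0 reads c0=0 → after 1×micro: 0; S1 reads c0=0 → after 1×micro: 1; S2 reads c0=0 → after 1×micro: -2 ⇒ (c0=0, c1=1, c2=-2)
macro 2: S0 reads c0=0 → after 1×micro: 0; S1 reads c0=0 → after 1×micro: 3; S2 reads c0=0 → after 1×micro: -2 ⇒ (c0=0, c1=3, c2=-2)
macro 3: S0 reads c0=0 → after 1×micro: 0; S1 reads c0=0 → after 1×micro: 2; S2 reads c0=0 → after 1×micro: -2 ⇒ (c0=0, c1=2, c2=-2)
macro 4: S0 reads c0=0 → after 1×micro: 0; S1 reads c0=0 → after 1×micro: 1; S2 reads c0=0 → after 1×micro: -2 ⇒ (c0=0, c1=1, c2=-2)
macro 5: S0 reads c0=0 → after 1×micro: 0; S1 reads c0=0 → after 1×micro: 3; S2 reads c0=0 → after 1×micro: -2 ⇒ (c0=0, c1=3, c2=-2)
macro 6: S0 reads c0=0 → after 1×micro: 0; S1 reads c0=0 → after 1×micro: 2; S2 reads c0=0 → after 1×micro: -2 ⇒ (c0=0, c1=2, c2=-2)
macro 7: S0 reads c0=0 → after 1×micro: 0; S1 reads c0=0 → after 1×micro: 1; S2 reads c0=0 → after 1×micro: -2 ⇒ (c0=0, c1=1, c2=-2)
macro 8: S0 reads c0=0 → after 1×micro: 0; S1 reads c0=0 → after 1×micro: 3; S2 reads c0=0 → after 1×micro: -2 ⇒ (c0=0, c1=3, c2=-2)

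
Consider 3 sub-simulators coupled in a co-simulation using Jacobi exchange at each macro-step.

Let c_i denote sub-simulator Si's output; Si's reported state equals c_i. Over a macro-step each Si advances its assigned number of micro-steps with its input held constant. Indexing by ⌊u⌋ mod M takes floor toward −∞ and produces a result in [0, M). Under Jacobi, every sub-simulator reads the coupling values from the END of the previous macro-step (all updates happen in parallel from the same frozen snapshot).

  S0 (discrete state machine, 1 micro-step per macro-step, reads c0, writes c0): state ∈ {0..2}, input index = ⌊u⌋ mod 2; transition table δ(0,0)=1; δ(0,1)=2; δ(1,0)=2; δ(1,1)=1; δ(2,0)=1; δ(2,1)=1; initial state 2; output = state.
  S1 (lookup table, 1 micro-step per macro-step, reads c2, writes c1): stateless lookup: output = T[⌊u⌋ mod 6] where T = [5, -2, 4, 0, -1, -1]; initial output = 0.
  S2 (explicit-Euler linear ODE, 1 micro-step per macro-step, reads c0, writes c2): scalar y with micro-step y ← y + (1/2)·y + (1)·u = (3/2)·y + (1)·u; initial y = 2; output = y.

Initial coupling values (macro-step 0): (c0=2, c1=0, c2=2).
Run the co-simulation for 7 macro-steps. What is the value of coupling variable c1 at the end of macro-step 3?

c1 at macro-step 3 = 4

macro 1: S0 reads c0=2 → after 1×micro: 1; S1 reads c2=2 → after 1×micro: 4; S2 reads c0=2 → after 1×micro: 5 ⇒ (c0=1, c1=4, c2=5)
macro 2: S0 reads c0=1 → after 1×micro: 1; S1 reads c2=5 → after 1×micro: -1; S2 reads c0=1 → after 1×micro: 17/2 ⇒ (c0=1, c1=-1, c2=17/2)
macro 3: S0 reads c0=1 → after 1×micro: 1; S1 reads c2=17/2 → after 1×micro: 4; S2 reads c0=1 → after 1×micro: 55/4 ⇒ (c0=1, c1=4, c2=55/4)
macro 4: S0 reads c0=1 → after 1×micro: 1; S1 reads c2=55/4 → after 1×micro: -2; S2 reads c0=1 → after 1×micro: 173/8 ⇒ (c0=1, c1=-2, c2=173/8)
macro 5: S0 reads c0=1 → after 1×micro: 1; S1 reads c2=173/8 → after 1×micro: 0; S2 reads c0=1 → after 1×micro: 535/16 ⇒ (c0=1, c1=0, c2=535/16)
macro 6: S0 reads c0=1 → after 1×micro: 1; S1 reads c2=535/16 → after 1×micro: 0; S2 reads c0=1 → after 1×micro: 1637/32 ⇒ (c0=1, c1=0, c2=1637/32)
macro 7: S0 reads c0=1 → after 1×micro: 1; S1 reads c2=1637/32 → after 1×micro: 0; S2 reads c0=1 → after 1×micro: 4975/64 ⇒ (c0=1, c1=0, c2=4975/64)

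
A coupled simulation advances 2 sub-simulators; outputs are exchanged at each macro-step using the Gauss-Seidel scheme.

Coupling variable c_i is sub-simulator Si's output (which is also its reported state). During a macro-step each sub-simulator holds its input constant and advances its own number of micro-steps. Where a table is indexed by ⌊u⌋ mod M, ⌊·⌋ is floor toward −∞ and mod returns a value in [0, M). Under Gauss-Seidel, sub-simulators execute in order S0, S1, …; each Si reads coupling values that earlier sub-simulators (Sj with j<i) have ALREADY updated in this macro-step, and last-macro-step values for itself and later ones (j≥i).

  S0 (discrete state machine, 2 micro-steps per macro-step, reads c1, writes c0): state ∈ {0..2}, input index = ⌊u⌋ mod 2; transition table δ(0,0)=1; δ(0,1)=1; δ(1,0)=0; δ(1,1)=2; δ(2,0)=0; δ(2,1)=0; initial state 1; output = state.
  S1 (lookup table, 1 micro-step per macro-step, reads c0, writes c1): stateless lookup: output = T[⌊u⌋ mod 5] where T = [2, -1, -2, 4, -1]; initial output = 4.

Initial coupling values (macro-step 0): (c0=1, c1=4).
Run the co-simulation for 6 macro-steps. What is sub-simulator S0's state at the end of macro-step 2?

macro 1: S0 reads c1=4 → after 2×micro: 1; S1 reads c0=1 → after 1×micro: -1 ⇒ (c0=1, c1=-1)
macro 2: S0 reads c1=-1 → after 2×micro: 0; S1 reads c0=0 → after 1×micro: 2 ⇒ (c0=0, c1=2)
macro 3: S0 reads c1=2 → after 2×micro: 0; S1 reads c0=0 → after 1×micro: 2 ⇒ (c0=0, c1=2)
macro 4: S0 reads c1=2 → after 2×micro: 0; S1 reads c0=0 → after 1×micro: 2 ⇒ (c0=0, c1=2)
macro 5: S0 reads c1=2 → after 2×micro: 0; S1 reads c0=0 → after 1×micro: 2 ⇒ (c0=0, c1=2)
macro 6: S0 reads c1=2 → after 2×micro: 0; S1 reads c0=0 → after 1×micro: 2 ⇒ (c0=0, c1=2)

S0 state at macro-step 2 = 0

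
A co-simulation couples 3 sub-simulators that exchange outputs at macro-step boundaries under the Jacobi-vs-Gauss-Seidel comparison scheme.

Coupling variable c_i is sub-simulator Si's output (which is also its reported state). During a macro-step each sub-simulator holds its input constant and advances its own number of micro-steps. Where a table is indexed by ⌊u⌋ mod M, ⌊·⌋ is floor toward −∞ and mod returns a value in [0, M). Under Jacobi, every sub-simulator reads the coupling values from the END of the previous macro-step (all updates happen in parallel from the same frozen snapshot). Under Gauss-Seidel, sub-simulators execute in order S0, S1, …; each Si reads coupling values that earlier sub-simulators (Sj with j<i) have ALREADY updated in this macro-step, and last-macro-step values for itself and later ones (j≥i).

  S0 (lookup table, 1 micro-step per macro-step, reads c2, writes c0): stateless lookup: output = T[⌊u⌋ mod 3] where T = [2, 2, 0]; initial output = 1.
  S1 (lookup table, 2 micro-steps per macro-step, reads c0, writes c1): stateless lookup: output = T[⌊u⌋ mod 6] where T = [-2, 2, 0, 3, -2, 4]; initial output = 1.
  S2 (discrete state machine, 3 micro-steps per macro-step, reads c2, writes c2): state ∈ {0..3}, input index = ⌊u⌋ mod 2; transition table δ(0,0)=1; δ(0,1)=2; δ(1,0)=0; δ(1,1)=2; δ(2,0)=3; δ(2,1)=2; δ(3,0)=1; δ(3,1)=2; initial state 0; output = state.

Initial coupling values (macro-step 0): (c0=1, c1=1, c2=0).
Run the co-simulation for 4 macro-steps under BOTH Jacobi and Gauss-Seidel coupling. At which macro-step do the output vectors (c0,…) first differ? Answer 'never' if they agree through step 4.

[Jacobi] macro 1: S0 reads c2=0 → after 1×micro: 2; S1 reads c0=1 → after 2×micro: 2; S2 reads c2=0 → after 3×micro: 1 ⇒ (c0=2, c1=2, c2=1)
[Jacobi] macro 2: S0 reads c2=1 → after 1×micro: 2; S1 reads c0=2 → after 2×micro: 0; S2 reads c2=1 → after 3×micro: 2 ⇒ (c0=2, c1=0, c2=2)
[Jacobi] macro 3: S0 reads c2=2 → after 1×micro: 0; S1 reads c0=2 → after 2×micro: 0; S2 reads c2=2 → after 3×micro: 0 ⇒ (c0=0, c1=0, c2=0)
[Jacobi] macro 4: S0 reads c2=0 → after 1×micro: 2; S1 reads c0=0 → after 2×micro: -2; S2 reads c2=0 → after 3×micro: 1 ⇒ (c0=2, c1=-2, c2=1)
[Gauss-Seidel] macro 1: S0 reads c2=0 → after 1×micro: 2; S1 reads c0=2 → after 2×micro: 0; S2 reads c2=0 → after 3×micro: 1 ⇒ (c0=2, c1=0, c2=1)
[Gauss-Seidel] macro 2: S0 reads c2=1 → after 1×micro: 2; S1 reads c0=2 → after 2×micro: 0; S2 reads c2=1 → after 3×micro: 2 ⇒ (c0=2, c1=0, c2=2)
[Gauss-Seidel] macro 3: S0 reads c2=2 → after 1×micro: 0; S1 reads c0=0 → after 2×micro: -2; S2 reads c2=2 → after 3×micro: 0 ⇒ (c0=0, c1=-2, c2=0)
[Gauss-Seidel] macro 4: S0 reads c2=0 → after 1×micro: 2; S1 reads c0=2 → after 2×micro: 0; S2 reads c2=0 → after 3×micro: 1 ⇒ (c0=2, c1=0, c2=1)

first divergence at macro-step: 1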